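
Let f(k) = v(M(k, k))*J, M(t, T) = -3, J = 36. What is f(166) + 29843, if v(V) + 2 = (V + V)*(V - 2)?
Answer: 30851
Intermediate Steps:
v(V) = -2 + 2*V*(-2 + V) (v(V) = -2 + (V + V)*(V - 2) = -2 + (2*V)*(-2 + V) = -2 + 2*V*(-2 + V))
f(k) = 1008 (f(k) = (-2 - 4*(-3) + 2*(-3)²)*36 = (-2 + 12 + 2*9)*36 = (-2 + 12 + 18)*36 = 28*36 = 1008)
f(166) + 29843 = 1008 + 29843 = 30851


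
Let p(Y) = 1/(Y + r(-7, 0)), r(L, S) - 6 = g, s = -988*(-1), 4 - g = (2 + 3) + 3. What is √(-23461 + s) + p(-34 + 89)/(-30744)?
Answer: -1/1752408 + 3*I*√2497 ≈ -5.7064e-7 + 149.91*I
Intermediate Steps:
g = -4 (g = 4 - ((2 + 3) + 3) = 4 - (5 + 3) = 4 - 1*8 = 4 - 8 = -4)
s = 988
r(L, S) = 2 (r(L, S) = 6 - 4 = 2)
p(Y) = 1/(2 + Y) (p(Y) = 1/(Y + 2) = 1/(2 + Y))
√(-23461 + s) + p(-34 + 89)/(-30744) = √(-23461 + 988) + 1/((2 + (-34 + 89))*(-30744)) = √(-22473) - 1/30744/(2 + 55) = 3*I*√2497 - 1/30744/57 = 3*I*√2497 + (1/57)*(-1/30744) = 3*I*√2497 - 1/1752408 = -1/1752408 + 3*I*√2497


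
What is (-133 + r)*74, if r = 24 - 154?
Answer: -19462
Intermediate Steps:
r = -130
(-133 + r)*74 = (-133 - 130)*74 = -263*74 = -19462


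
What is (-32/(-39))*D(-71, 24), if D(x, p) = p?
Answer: 256/13 ≈ 19.692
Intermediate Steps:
(-32/(-39))*D(-71, 24) = -32/(-39)*24 = -32*(-1/39)*24 = (32/39)*24 = 256/13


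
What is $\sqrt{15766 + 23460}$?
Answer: $\sqrt{39226} \approx 198.06$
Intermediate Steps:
$\sqrt{15766 + 23460} = \sqrt{39226}$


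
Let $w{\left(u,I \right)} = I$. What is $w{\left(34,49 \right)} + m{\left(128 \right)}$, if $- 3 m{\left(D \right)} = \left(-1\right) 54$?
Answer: $67$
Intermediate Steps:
$m{\left(D \right)} = 18$ ($m{\left(D \right)} = - \frac{\left(-1\right) 54}{3} = \left(- \frac{1}{3}\right) \left(-54\right) = 18$)
$w{\left(34,49 \right)} + m{\left(128 \right)} = 49 + 18 = 67$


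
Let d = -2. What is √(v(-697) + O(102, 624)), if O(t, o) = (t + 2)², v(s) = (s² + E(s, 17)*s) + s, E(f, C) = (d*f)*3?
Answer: I*√2418926 ≈ 1555.3*I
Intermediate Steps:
E(f, C) = -6*f (E(f, C) = -2*f*3 = -6*f)
v(s) = s - 5*s² (v(s) = (s² + (-6*s)*s) + s = (s² - 6*s²) + s = -5*s² + s = s - 5*s²)
O(t, o) = (2 + t)²
√(v(-697) + O(102, 624)) = √(-697*(1 - 5*(-697)) + (2 + 102)²) = √(-697*(1 + 3485) + 104²) = √(-697*3486 + 10816) = √(-2429742 + 10816) = √(-2418926) = I*√2418926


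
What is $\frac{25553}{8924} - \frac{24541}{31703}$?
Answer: $\frac{25700125}{12300764} \approx 2.0893$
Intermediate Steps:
$\frac{25553}{8924} - \frac{24541}{31703} = 25553 \cdot \frac{1}{8924} - \frac{24541}{31703} = \frac{1111}{388} - \frac{24541}{31703} = \frac{25700125}{12300764}$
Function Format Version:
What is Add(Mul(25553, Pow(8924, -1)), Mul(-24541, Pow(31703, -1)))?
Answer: Rational(25700125, 12300764) ≈ 2.0893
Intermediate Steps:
Add(Mul(25553, Pow(8924, -1)), Mul(-24541, Pow(31703, -1))) = Add(Mul(25553, Rational(1, 8924)), Mul(-24541, Rational(1, 31703))) = Add(Rational(1111, 388), Rational(-24541, 31703)) = Rational(25700125, 12300764)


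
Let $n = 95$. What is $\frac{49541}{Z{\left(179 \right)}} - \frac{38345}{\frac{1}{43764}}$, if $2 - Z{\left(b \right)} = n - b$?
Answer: $- \frac{144319180339}{86} \approx -1.6781 \cdot 10^{9}$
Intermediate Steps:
$Z{\left(b \right)} = -93 + b$ ($Z{\left(b \right)} = 2 - \left(95 - b\right) = 2 + \left(-95 + b\right) = -93 + b$)
$\frac{49541}{Z{\left(179 \right)}} - \frac{38345}{\frac{1}{43764}} = \frac{49541}{-93 + 179} - \frac{38345}{\frac{1}{43764}} = \frac{49541}{86} - 38345 \frac{1}{\frac{1}{43764}} = 49541 \cdot \frac{1}{86} - 1678130580 = \frac{49541}{86} - 1678130580 = - \frac{144319180339}{86}$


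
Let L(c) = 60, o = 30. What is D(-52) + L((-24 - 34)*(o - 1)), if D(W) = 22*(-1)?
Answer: 38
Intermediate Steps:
D(W) = -22
D(-52) + L((-24 - 34)*(o - 1)) = -22 + 60 = 38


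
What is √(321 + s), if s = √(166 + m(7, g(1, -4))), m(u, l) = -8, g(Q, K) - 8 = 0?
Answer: √(321 + √158) ≈ 18.264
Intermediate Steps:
g(Q, K) = 8 (g(Q, K) = 8 + 0 = 8)
s = √158 (s = √(166 - 8) = √158 ≈ 12.570)
√(321 + s) = √(321 + √158)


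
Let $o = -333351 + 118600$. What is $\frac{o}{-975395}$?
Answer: $\frac{214751}{975395} \approx 0.22017$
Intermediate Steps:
$o = -214751$
$\frac{o}{-975395} = - \frac{214751}{-975395} = \left(-214751\right) \left(- \frac{1}{975395}\right) = \frac{214751}{975395}$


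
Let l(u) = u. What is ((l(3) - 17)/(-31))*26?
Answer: 364/31 ≈ 11.742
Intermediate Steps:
((l(3) - 17)/(-31))*26 = ((3 - 17)/(-31))*26 = -1/31*(-14)*26 = (14/31)*26 = 364/31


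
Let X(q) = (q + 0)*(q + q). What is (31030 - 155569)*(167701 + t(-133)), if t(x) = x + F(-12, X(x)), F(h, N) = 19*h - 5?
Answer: -20839733565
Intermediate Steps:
X(q) = 2*q**2 (X(q) = q*(2*q) = 2*q**2)
F(h, N) = -5 + 19*h
t(x) = -233 + x (t(x) = x + (-5 + 19*(-12)) = x + (-5 - 228) = x - 233 = -233 + x)
(31030 - 155569)*(167701 + t(-133)) = (31030 - 155569)*(167701 + (-233 - 133)) = -124539*(167701 - 366) = -124539*167335 = -20839733565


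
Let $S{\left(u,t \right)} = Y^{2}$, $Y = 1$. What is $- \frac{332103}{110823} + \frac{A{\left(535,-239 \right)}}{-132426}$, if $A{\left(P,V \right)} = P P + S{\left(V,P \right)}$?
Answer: $- \frac{12616582646}{2445974433} \approx -5.1581$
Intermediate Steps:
$S{\left(u,t \right)} = 1$ ($S{\left(u,t \right)} = 1^{2} = 1$)
$A{\left(P,V \right)} = 1 + P^{2}$ ($A{\left(P,V \right)} = P P + 1 = P^{2} + 1 = 1 + P^{2}$)
$- \frac{332103}{110823} + \frac{A{\left(535,-239 \right)}}{-132426} = - \frac{332103}{110823} + \frac{1 + 535^{2}}{-132426} = \left(-332103\right) \frac{1}{110823} + \left(1 + 286225\right) \left(- \frac{1}{132426}\right) = - \frac{110701}{36941} + 286226 \left(- \frac{1}{132426}\right) = - \frac{110701}{36941} - \frac{143113}{66213} = - \frac{12616582646}{2445974433}$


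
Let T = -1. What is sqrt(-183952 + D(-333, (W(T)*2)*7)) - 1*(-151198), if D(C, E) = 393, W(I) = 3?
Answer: 151198 + I*sqrt(183559) ≈ 1.512e+5 + 428.44*I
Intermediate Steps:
sqrt(-183952 + D(-333, (W(T)*2)*7)) - 1*(-151198) = sqrt(-183952 + 393) - 1*(-151198) = sqrt(-183559) + 151198 = I*sqrt(183559) + 151198 = 151198 + I*sqrt(183559)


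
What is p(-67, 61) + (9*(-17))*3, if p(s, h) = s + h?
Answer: -465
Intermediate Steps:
p(s, h) = h + s
p(-67, 61) + (9*(-17))*3 = (61 - 67) + (9*(-17))*3 = -6 - 153*3 = -6 - 459 = -465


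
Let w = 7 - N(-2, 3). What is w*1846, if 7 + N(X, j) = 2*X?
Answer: 33228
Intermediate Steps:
N(X, j) = -7 + 2*X
w = 18 (w = 7 - (-7 + 2*(-2)) = 7 - (-7 - 4) = 7 - 1*(-11) = 7 + 11 = 18)
w*1846 = 18*1846 = 33228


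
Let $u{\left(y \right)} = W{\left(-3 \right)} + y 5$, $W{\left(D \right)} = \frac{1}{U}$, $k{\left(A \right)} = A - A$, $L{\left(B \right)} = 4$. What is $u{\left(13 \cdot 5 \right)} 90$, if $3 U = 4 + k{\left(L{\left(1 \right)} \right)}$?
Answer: $\frac{58635}{2} \approx 29318.0$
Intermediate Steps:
$k{\left(A \right)} = 0$
$U = \frac{4}{3}$ ($U = \frac{4 + 0}{3} = \frac{1}{3} \cdot 4 = \frac{4}{3} \approx 1.3333$)
$W{\left(D \right)} = \frac{3}{4}$ ($W{\left(D \right)} = \frac{1}{\frac{4}{3}} = \frac{3}{4}$)
$u{\left(y \right)} = \frac{3}{4} + 5 y$ ($u{\left(y \right)} = \frac{3}{4} + y 5 = \frac{3}{4} + 5 y$)
$u{\left(13 \cdot 5 \right)} 90 = \left(\frac{3}{4} + 5 \cdot 13 \cdot 5\right) 90 = \left(\frac{3}{4} + 5 \cdot 65\right) 90 = \left(\frac{3}{4} + 325\right) 90 = \frac{1303}{4} \cdot 90 = \frac{58635}{2}$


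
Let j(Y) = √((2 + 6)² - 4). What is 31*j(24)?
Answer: 62*√15 ≈ 240.13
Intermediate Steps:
j(Y) = 2*√15 (j(Y) = √(8² - 4) = √(64 - 4) = √60 = 2*√15)
31*j(24) = 31*(2*√15) = 62*√15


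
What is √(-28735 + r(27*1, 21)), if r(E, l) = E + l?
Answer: I*√28687 ≈ 169.37*I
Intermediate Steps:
√(-28735 + r(27*1, 21)) = √(-28735 + (27*1 + 21)) = √(-28735 + (27 + 21)) = √(-28735 + 48) = √(-28687) = I*√28687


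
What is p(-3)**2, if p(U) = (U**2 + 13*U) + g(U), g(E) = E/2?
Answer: 3969/4 ≈ 992.25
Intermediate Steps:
g(E) = E/2 (g(E) = E*(1/2) = E/2)
p(U) = U**2 + 27*U/2 (p(U) = (U**2 + 13*U) + U/2 = U**2 + 27*U/2)
p(-3)**2 = ((1/2)*(-3)*(27 + 2*(-3)))**2 = ((1/2)*(-3)*(27 - 6))**2 = ((1/2)*(-3)*21)**2 = (-63/2)**2 = 3969/4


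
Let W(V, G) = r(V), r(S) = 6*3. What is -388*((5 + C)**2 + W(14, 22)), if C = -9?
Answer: -13192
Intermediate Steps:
r(S) = 18
W(V, G) = 18
-388*((5 + C)**2 + W(14, 22)) = -388*((5 - 9)**2 + 18) = -388*((-4)**2 + 18) = -388*(16 + 18) = -388*34 = -13192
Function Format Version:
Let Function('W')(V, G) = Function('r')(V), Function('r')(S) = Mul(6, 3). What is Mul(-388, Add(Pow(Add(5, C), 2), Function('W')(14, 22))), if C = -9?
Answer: -13192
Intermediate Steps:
Function('r')(S) = 18
Function('W')(V, G) = 18
Mul(-388, Add(Pow(Add(5, C), 2), Function('W')(14, 22))) = Mul(-388, Add(Pow(Add(5, -9), 2), 18)) = Mul(-388, Add(Pow(-4, 2), 18)) = Mul(-388, Add(16, 18)) = Mul(-388, 34) = -13192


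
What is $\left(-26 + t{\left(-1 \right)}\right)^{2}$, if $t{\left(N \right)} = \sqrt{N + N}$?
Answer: $\left(26 - i \sqrt{2}\right)^{2} \approx 674.0 - 73.539 i$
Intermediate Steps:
$t{\left(N \right)} = \sqrt{2} \sqrt{N}$ ($t{\left(N \right)} = \sqrt{2 N} = \sqrt{2} \sqrt{N}$)
$\left(-26 + t{\left(-1 \right)}\right)^{2} = \left(-26 + \sqrt{2} \sqrt{-1}\right)^{2} = \left(-26 + \sqrt{2} i\right)^{2} = \left(-26 + i \sqrt{2}\right)^{2}$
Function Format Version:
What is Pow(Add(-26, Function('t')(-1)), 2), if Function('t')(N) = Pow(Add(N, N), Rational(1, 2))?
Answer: Pow(Add(26, Mul(-1, I, Pow(2, Rational(1, 2)))), 2) ≈ Add(674.00, Mul(-73.539, I))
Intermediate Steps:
Function('t')(N) = Mul(Pow(2, Rational(1, 2)), Pow(N, Rational(1, 2))) (Function('t')(N) = Pow(Mul(2, N), Rational(1, 2)) = Mul(Pow(2, Rational(1, 2)), Pow(N, Rational(1, 2))))
Pow(Add(-26, Function('t')(-1)), 2) = Pow(Add(-26, Mul(Pow(2, Rational(1, 2)), Pow(-1, Rational(1, 2)))), 2) = Pow(Add(-26, Mul(Pow(2, Rational(1, 2)), I)), 2) = Pow(Add(-26, Mul(I, Pow(2, Rational(1, 2)))), 2)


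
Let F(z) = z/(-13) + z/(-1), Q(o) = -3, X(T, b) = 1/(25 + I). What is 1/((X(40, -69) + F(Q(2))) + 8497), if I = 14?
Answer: 39/331510 ≈ 0.00011764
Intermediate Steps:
X(T, b) = 1/39 (X(T, b) = 1/(25 + 14) = 1/39)
F(z) = -14*z/13 (F(z) = z*(-1/13) + z*(-1) = -z/13 - z = -14*z/13)
1/((X(40, -69) + F(Q(2))) + 8497) = 1/((1/39 - 14/13*(-3)) + 8497) = 1/((1/39 + 42/13) + 8497) = 1/(127/39 + 8497) = 1/(331510/39) = 39/331510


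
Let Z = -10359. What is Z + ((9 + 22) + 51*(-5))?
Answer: -10583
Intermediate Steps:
Z + ((9 + 22) + 51*(-5)) = -10359 + ((9 + 22) + 51*(-5)) = -10359 + (31 - 255) = -10359 - 224 = -10583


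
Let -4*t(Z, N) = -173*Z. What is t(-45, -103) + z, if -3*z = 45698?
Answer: -206147/12 ≈ -17179.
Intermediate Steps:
t(Z, N) = 173*Z/4 (t(Z, N) = -(-173)*Z/4 = 173*Z/4)
z = -45698/3 (z = -⅓*45698 = -45698/3 ≈ -15233.)
t(-45, -103) + z = (173/4)*(-45) - 45698/3 = -7785/4 - 45698/3 = -206147/12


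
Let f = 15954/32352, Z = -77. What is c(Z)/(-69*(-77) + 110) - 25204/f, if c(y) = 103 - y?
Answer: -736985047844/14419757 ≈ -51109.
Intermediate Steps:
f = 2659/5392 (f = 15954*(1/32352) = 2659/5392 ≈ 0.49314)
c(Z)/(-69*(-77) + 110) - 25204/f = (103 - 1*(-77))/(-69*(-77) + 110) - 25204/2659/5392 = (103 + 77)/(5313 + 110) - 25204*5392/2659 = 180/5423 - 135899968/2659 = -736985047844/14419757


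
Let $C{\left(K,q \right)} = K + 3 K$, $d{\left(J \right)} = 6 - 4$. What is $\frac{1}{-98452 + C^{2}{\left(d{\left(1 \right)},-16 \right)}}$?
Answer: $- \frac{1}{98388} \approx -1.0164 \cdot 10^{-5}$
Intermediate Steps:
$d{\left(J \right)} = 2$
$C{\left(K,q \right)} = 4 K$
$\frac{1}{-98452 + C^{2}{\left(d{\left(1 \right)},-16 \right)}} = \frac{1}{-98452 + \left(4 \cdot 2\right)^{2}} = \frac{1}{-98452 + 8^{2}} = \frac{1}{-98452 + 64} = \frac{1}{-98388} = - \frac{1}{98388}$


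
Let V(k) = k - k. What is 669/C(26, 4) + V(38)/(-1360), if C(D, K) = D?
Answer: 669/26 ≈ 25.731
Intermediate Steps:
V(k) = 0
669/C(26, 4) + V(38)/(-1360) = 669/26 + 0/(-1360) = 669*(1/26) + 0*(-1/1360) = 669/26 + 0 = 669/26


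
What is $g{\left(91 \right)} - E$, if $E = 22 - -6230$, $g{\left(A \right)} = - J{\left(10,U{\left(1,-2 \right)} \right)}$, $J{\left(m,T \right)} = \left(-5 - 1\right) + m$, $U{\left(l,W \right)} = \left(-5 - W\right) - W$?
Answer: $-6256$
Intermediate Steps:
$U{\left(l,W \right)} = -5 - 2 W$
$J{\left(m,T \right)} = -6 + m$
$g{\left(A \right)} = -4$ ($g{\left(A \right)} = - (-6 + 10) = \left(-1\right) 4 = -4$)
$E = 6252$ ($E = 22 + 6230 = 6252$)
$g{\left(91 \right)} - E = -4 - 6252 = -6256$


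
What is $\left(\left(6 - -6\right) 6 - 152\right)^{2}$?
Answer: $6400$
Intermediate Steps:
$\left(\left(6 - -6\right) 6 - 152\right)^{2} = \left(\left(6 + 6\right) 6 - 152\right)^{2} = \left(12 \cdot 6 - 152\right)^{2} = \left(72 - 152\right)^{2} = \left(-80\right)^{2} = 6400$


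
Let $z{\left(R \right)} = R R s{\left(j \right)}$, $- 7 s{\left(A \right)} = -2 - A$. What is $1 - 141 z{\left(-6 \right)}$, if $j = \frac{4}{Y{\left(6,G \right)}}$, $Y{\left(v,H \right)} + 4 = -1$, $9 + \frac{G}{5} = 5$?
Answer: $- \frac{30421}{35} \approx -869.17$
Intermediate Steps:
$G = -20$ ($G = -45 + 5 \cdot 5 = -45 + 25 = -20$)
$Y{\left(v,H \right)} = -5$ ($Y{\left(v,H \right)} = -4 - 1 = -5$)
$j = - \frac{4}{5}$ ($j = \frac{4}{-5} = 4 \left(- \frac{1}{5}\right) = - \frac{4}{5} \approx -0.8$)
$s{\left(A \right)} = \frac{2}{7} + \frac{A}{7}$ ($s{\left(A \right)} = - \frac{-2 - A}{7} = \frac{2}{7} + \frac{A}{7}$)
$z{\left(R \right)} = \frac{6 R^{2}}{35}$ ($z{\left(R \right)} = R R \left(\frac{2}{7} + \frac{1}{7} \left(- \frac{4}{5}\right)\right) = R^{2} \left(\frac{2}{7} - \frac{4}{35}\right) = R^{2} \cdot \frac{6}{35} = \frac{6 R^{2}}{35}$)
$1 - 141 z{\left(-6 \right)} = 1 - 141 \frac{6 \left(-6\right)^{2}}{35} = 1 - 141 \cdot \frac{6}{35} \cdot 36 = 1 - \frac{30456}{35} = - \frac{30421}{35}$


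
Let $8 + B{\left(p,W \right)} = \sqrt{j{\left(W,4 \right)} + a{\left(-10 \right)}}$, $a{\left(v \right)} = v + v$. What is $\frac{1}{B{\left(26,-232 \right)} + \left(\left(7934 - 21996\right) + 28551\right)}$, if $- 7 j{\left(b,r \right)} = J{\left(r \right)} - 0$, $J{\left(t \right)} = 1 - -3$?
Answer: $\frac{11263}{163099519} - \frac{4 i \sqrt{7}}{489298557} \approx 6.9056 \cdot 10^{-5} - 2.1629 \cdot 10^{-8} i$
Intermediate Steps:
$J{\left(t \right)} = 4$ ($J{\left(t \right)} = 1 + 3 = 4$)
$a{\left(v \right)} = 2 v$
$j{\left(b,r \right)} = - \frac{4}{7}$ ($j{\left(b,r \right)} = - \frac{4 - 0}{7} = - \frac{4 + 0}{7} = \left(- \frac{1}{7}\right) 4 = - \frac{4}{7}$)
$B{\left(p,W \right)} = -8 + \frac{12 i \sqrt{7}}{7}$ ($B{\left(p,W \right)} = -8 + \sqrt{- \frac{4}{7} + 2 \left(-10\right)} = -8 + \sqrt{- \frac{4}{7} - 20} = -8 + \sqrt{- \frac{144}{7}} = -8 + \frac{12 i \sqrt{7}}{7}$)
$\frac{1}{B{\left(26,-232 \right)} + \left(\left(7934 - 21996\right) + 28551\right)} = \frac{1}{\left(-8 + \frac{12 i \sqrt{7}}{7}\right) + \left(\left(7934 - 21996\right) + 28551\right)} = \frac{1}{\left(-8 + \frac{12 i \sqrt{7}}{7}\right) + \left(-14062 + 28551\right)} = \frac{1}{\left(-8 + \frac{12 i \sqrt{7}}{7}\right) + 14489} = \frac{1}{14481 + \frac{12 i \sqrt{7}}{7}}$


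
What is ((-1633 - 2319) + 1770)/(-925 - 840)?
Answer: 2182/1765 ≈ 1.2363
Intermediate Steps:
((-1633 - 2319) + 1770)/(-925 - 840) = (-3952 + 1770)/(-1765) = -2182*(-1/1765) = 2182/1765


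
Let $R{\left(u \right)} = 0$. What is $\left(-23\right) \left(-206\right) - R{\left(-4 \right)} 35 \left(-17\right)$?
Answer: $4738$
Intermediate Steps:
$\left(-23\right) \left(-206\right) - R{\left(-4 \right)} 35 \left(-17\right) = \left(-23\right) \left(-206\right) - 0 \cdot 35 \left(-17\right) = 4738 - 0 \left(-17\right) = 4738 - 0 = 4738 + 0 = 4738$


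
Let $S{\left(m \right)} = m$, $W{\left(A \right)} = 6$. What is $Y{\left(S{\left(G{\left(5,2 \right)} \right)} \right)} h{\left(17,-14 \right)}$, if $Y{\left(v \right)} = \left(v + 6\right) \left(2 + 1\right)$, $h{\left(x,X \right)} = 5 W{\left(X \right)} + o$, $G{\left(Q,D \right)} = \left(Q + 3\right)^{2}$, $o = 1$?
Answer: $6510$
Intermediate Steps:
$G{\left(Q,D \right)} = \left(3 + Q\right)^{2}$
$h{\left(x,X \right)} = 31$ ($h{\left(x,X \right)} = 5 \cdot 6 + 1 = 30 + 1 = 31$)
$Y{\left(v \right)} = 18 + 3 v$ ($Y{\left(v \right)} = \left(6 + v\right) 3 = 18 + 3 v$)
$Y{\left(S{\left(G{\left(5,2 \right)} \right)} \right)} h{\left(17,-14 \right)} = \left(18 + 3 \left(3 + 5\right)^{2}\right) 31 = \left(18 + 3 \cdot 8^{2}\right) 31 = \left(18 + 3 \cdot 64\right) 31 = \left(18 + 192\right) 31 = 210 \cdot 31 = 6510$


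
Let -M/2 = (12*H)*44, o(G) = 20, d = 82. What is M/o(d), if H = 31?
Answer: -8184/5 ≈ -1636.8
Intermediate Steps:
M = -32736 (M = -2*12*31*44 = -744*44 = -2*16368 = -32736)
M/o(d) = -32736/20 = -32736*1/20 = -8184/5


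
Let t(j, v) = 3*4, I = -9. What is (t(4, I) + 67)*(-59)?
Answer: -4661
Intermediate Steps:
t(j, v) = 12
(t(4, I) + 67)*(-59) = (12 + 67)*(-59) = 79*(-59) = -4661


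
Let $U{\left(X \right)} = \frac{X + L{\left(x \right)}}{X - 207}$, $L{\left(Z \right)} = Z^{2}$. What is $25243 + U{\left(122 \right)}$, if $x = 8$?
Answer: $\frac{2145469}{85} \approx 25241.0$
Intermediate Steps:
$U{\left(X \right)} = \frac{64 + X}{-207 + X}$ ($U{\left(X \right)} = \frac{X + 8^{2}}{X - 207} = \frac{X + 64}{-207 + X} = \frac{64 + X}{-207 + X}$)
$25243 + U{\left(122 \right)} = 25243 + \frac{64 + 122}{-207 + 122} = 25243 + \frac{1}{-85} \cdot 186 = 25243 - \frac{186}{85} = \frac{2145469}{85}$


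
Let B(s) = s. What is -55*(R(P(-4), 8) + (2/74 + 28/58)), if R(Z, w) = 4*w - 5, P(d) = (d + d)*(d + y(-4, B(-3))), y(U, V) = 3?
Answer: -1623490/1073 ≈ -1513.0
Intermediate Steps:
P(d) = 2*d*(3 + d) (P(d) = (d + d)*(d + 3) = (2*d)*(3 + d) = 2*d*(3 + d))
R(Z, w) = -5 + 4*w
-55*(R(P(-4), 8) + (2/74 + 28/58)) = -55*((-5 + 4*8) + (2/74 + 28/58)) = -55*((-5 + 32) + (2*(1/74) + 28*(1/58))) = -55*(27 + (1/37 + 14/29)) = -55*(27 + 547/1073) = -55*29518/1073 = -1623490/1073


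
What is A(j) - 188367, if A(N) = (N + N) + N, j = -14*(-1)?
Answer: -188325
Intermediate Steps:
j = 14
A(N) = 3*N (A(N) = 2*N + N = 3*N)
A(j) - 188367 = 3*14 - 188367 = 42 - 188367 = -188325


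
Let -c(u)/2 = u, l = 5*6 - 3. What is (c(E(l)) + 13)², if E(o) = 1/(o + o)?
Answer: 122500/729 ≈ 168.04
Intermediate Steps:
l = 27 (l = 30 - 3 = 27)
E(o) = 1/(2*o)
c(u) = -2*u
(c(E(l)) + 13)² = (-1/27 + 13)² = (350/27)² = 122500/729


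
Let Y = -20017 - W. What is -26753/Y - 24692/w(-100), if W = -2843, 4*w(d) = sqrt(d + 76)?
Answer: 863/554 + 24692*I*sqrt(6)/3 ≈ 1.5578 + 20161.0*I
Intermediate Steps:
w(d) = sqrt(76 + d)/4 (w(d) = sqrt(d + 76)/4 = sqrt(76 + d)/4)
Y = -17174 (Y = -20017 - 1*(-2843) = -20017 + 2843 = -17174)
-26753/Y - 24692/w(-100) = -26753/(-17174) - 24692*4/sqrt(76 - 100) = -26753*(-1/17174) - 24692*(-I*sqrt(6)/3) = 863/554 - 24692*(-I*sqrt(6)/3) = 863/554 - (-24692)*I*sqrt(6)/3 = 863/554 + 24692*I*sqrt(6)/3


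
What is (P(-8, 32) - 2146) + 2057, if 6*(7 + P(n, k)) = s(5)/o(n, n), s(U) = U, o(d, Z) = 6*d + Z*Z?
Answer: -9211/96 ≈ -95.948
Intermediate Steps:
o(d, Z) = Z**2 + 6*d (o(d, Z) = 6*d + Z**2 = Z**2 + 6*d)
P(n, k) = -7 + 5/(6*(n**2 + 6*n)) (P(n, k) = -7 + (5/(n**2 + 6*n))/6 = -7 + 5/(6*(n**2 + 6*n)))
(P(-8, 32) - 2146) + 2057 = ((1/6)*(5 - 252*(-8) - 42*(-8)**2)/(-8*(6 - 8)) - 2146) + 2057 = ((1/6)*(-1/8)*(5 + 2016 - 42*64)/(-2) - 2146) + 2057 = ((1/6)*(-1/8)*(-1/2)*(5 + 2016 - 2688) - 2146) + 2057 = ((1/6)*(-1/8)*(-1/2)*(-667) - 2146) + 2057 = (-667/96 - 2146) + 2057 = -206683/96 + 2057 = -9211/96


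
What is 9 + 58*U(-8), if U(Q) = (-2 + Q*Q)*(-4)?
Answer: -14375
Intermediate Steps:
U(Q) = 8 - 4*Q² (U(Q) = (-2 + Q²)*(-4) = 8 - 4*Q²)
9 + 58*U(-8) = 9 + 58*(8 - 4*(-8)²) = 9 + 58*(8 - 4*64) = 9 + 58*(8 - 256) = 9 + 58*(-248) = 9 - 14384 = -14375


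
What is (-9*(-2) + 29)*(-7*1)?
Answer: -329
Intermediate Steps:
(-9*(-2) + 29)*(-7*1) = (18 + 29)*(-7) = 47*(-7) = -329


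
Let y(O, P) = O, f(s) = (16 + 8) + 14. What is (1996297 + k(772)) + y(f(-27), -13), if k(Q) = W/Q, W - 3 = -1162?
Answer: 1541169461/772 ≈ 1.9963e+6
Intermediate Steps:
W = -1159 (W = 3 - 1162 = -1159)
k(Q) = -1159/Q
f(s) = 38 (f(s) = 24 + 14 = 38)
(1996297 + k(772)) + y(f(-27), -13) = (1996297 - 1159/772) + 38 = 1541140125/772 + 38 = 1541169461/772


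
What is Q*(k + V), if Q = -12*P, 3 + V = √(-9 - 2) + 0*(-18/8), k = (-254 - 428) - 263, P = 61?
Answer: 693936 - 732*I*√11 ≈ 6.9394e+5 - 2427.8*I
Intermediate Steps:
k = -945 (k = -682 - 263 = -945)
V = -3 + I*√11 (V = -3 + (√(-9 - 2) + 0*(-18/8)) = -3 + (√(-11) + 0*(-18*⅛)) = -3 + (I*√11 + 0*(-9/4)) = -3 + (I*√11 + 0) = -3 + I*√11 ≈ -3.0 + 3.3166*I)
Q = -732 (Q = -12*61 = -732)
Q*(k + V) = -732*(-945 + (-3 + I*√11)) = -732*(-948 + I*√11) = 693936 - 732*I*√11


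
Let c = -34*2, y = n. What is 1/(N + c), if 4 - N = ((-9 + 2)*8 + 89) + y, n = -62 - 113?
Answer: 1/78 ≈ 0.012821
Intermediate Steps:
n = -175
y = -175
c = -68
N = 146 (N = 4 - (((-9 + 2)*8 + 89) - 175) = 4 - ((-7*8 + 89) - 175) = 4 - ((-56 + 89) - 175) = 4 - (33 - 175) = 4 - 1*(-142) = 4 + 142 = 146)
1/(N + c) = 1/(146 - 68) = 1/78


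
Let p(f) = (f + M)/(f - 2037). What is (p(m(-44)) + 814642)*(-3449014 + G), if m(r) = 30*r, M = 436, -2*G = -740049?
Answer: -8420279091244181/3357 ≈ -2.5083e+12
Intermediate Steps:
G = 740049/2 (G = -½*(-740049) = 740049/2 ≈ 3.7002e+5)
p(f) = (436 + f)/(-2037 + f) (p(f) = (f + 436)/(f - 2037) = (436 + f)/(-2037 + f))
(p(m(-44)) + 814642)*(-3449014 + G) = ((436 + 30*(-44))/(-2037 + 30*(-44)) + 814642)*(-3449014 + 740049/2) = ((436 - 1320)/(-2037 - 1320) + 814642)*(-6157979/2) = (-884/(-3357) + 814642)*(-6157979/2) = (-1/3357*(-884) + 814642)*(-6157979/2) = (884/3357 + 814642)*(-6157979/2) = (2734754078/3357)*(-6157979/2) = -8420279091244181/3357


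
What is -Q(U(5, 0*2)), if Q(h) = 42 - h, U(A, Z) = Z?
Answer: -42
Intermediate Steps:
-Q(U(5, 0*2)) = -(42 - 0*2) = -(42 - 1*0) = -(42 + 0) = -1*42 = -42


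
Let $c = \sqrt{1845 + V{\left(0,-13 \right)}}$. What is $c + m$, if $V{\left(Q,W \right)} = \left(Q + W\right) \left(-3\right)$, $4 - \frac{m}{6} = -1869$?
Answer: $11238 + 2 \sqrt{471} \approx 11281.0$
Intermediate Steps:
$m = 11238$ ($m = 24 - -11214 = 24 + 11214 = 11238$)
$V{\left(Q,W \right)} = - 3 Q - 3 W$
$c = 2 \sqrt{471}$ ($c = \sqrt{1845 - -39} = \sqrt{1845 + \left(0 + 39\right)} = \sqrt{1845 + 39} = \sqrt{1884} = 2 \sqrt{471} \approx 43.405$)
$c + m = 2 \sqrt{471} + 11238 = 11238 + 2 \sqrt{471}$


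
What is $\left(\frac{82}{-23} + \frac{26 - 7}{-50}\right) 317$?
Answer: $- \frac{1438229}{1150} \approx -1250.6$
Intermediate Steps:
$\left(\frac{82}{-23} + \frac{26 - 7}{-50}\right) 317 = \left(82 \left(- \frac{1}{23}\right) + \left(26 - 7\right) \left(- \frac{1}{50}\right)\right) 317 = \left(- \frac{82}{23} + 19 \left(- \frac{1}{50}\right)\right) 317 = \left(- \frac{82}{23} - \frac{19}{50}\right) 317 = \left(- \frac{4537}{1150}\right) 317 = - \frac{1438229}{1150}$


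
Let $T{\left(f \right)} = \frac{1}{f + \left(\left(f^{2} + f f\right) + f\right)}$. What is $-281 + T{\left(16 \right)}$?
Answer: $- \frac{152863}{544} \approx -281.0$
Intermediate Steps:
$T{\left(f \right)} = \frac{1}{2 f + 2 f^{2}}$ ($T{\left(f \right)} = \frac{1}{f + \left(\left(f^{2} + f^{2}\right) + f\right)} = \frac{1}{f + \left(2 f^{2} + f\right)} = \frac{1}{f + \left(f + 2 f^{2}\right)} = \frac{1}{2 f + 2 f^{2}}$)
$-281 + T{\left(16 \right)} = -281 + \frac{1}{2 \cdot 16 \left(1 + 16\right)} = -281 + \frac{1}{2} \cdot \frac{1}{16} \cdot \frac{1}{17} = -281 + \frac{1}{544} = - \frac{152863}{544}$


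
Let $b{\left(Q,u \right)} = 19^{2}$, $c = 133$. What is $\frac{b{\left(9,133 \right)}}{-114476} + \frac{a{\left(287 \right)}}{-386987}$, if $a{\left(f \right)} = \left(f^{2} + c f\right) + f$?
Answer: $- \frac{13971493959}{44300723812} \approx -0.31538$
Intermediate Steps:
$a{\left(f \right)} = f^{2} + 134 f$ ($a{\left(f \right)} = \left(f^{2} + 133 f\right) + f = f^{2} + 134 f$)
$b{\left(Q,u \right)} = 361$
$\frac{b{\left(9,133 \right)}}{-114476} + \frac{a{\left(287 \right)}}{-386987} = \frac{361}{-114476} + \frac{287 \left(134 + 287\right)}{-386987} = 361 \left(- \frac{1}{114476}\right) + 287 \cdot 421 \left(- \frac{1}{386987}\right) = - \frac{361}{114476} + 120827 \left(- \frac{1}{386987}\right) = - \frac{361}{114476} - \frac{120827}{386987} = - \frac{13971493959}{44300723812}$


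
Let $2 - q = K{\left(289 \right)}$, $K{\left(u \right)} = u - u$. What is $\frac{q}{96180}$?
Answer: $\frac{1}{48090} \approx 2.0794 \cdot 10^{-5}$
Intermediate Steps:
$K{\left(u \right)} = 0$
$q = 2$ ($q = 2 - 0 = 2 + 0 = 2$)
$\frac{q}{96180} = \frac{2}{96180} = 2 \cdot \frac{1}{96180} = \frac{1}{48090}$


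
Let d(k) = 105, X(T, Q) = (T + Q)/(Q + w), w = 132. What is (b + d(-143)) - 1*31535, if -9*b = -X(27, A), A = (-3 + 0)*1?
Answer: -12163402/387 ≈ -31430.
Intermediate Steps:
A = -3 (A = -3*1 = -3)
X(T, Q) = (Q + T)/(132 + Q) (X(T, Q) = (T + Q)/(Q + 132) = (Q + T)/(132 + Q))
b = 8/387 (b = -(-1)*(-3 + 27)/(132 - 3)/9 = -(-1)*24/129/9 = -(-1)*(1/129)*24/9 = -(-1)*8/(9*43) = -⅑*(-8/43) = 8/387 ≈ 0.020672)
(b + d(-143)) - 1*31535 = (8/387 + 105) - 1*31535 = 40643/387 - 31535 = -12163402/387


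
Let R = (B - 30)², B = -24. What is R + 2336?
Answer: 5252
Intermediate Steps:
R = 2916 (R = (-24 - 30)² = (-54)² = 2916)
R + 2336 = 2916 + 2336 = 5252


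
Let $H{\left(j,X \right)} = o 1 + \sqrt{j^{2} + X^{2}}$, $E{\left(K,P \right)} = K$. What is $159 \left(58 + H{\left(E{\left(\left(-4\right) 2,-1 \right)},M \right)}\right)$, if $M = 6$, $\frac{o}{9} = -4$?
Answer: $5088$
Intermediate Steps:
$o = -36$ ($o = 9 \left(-4\right) = -36$)
$H{\left(j,X \right)} = -36 + \sqrt{X^{2} + j^{2}}$ ($H{\left(j,X \right)} = \left(-36\right) 1 + \sqrt{j^{2} + X^{2}} = -36 + \sqrt{X^{2} + j^{2}}$)
$159 \left(58 + H{\left(E{\left(\left(-4\right) 2,-1 \right)},M \right)}\right) = 159 \left(58 - \left(36 - \sqrt{6^{2} + \left(\left(-4\right) 2\right)^{2}}\right)\right) = 159 \left(58 - \left(36 - \sqrt{36 + \left(-8\right)^{2}}\right)\right) = 159 \left(58 - \left(36 - \sqrt{36 + 64}\right)\right) = 159 \left(58 - \left(36 - \sqrt{100}\right)\right) = 159 \left(58 + \left(-36 + 10\right)\right) = 159 \left(58 - 26\right) = 159 \cdot 32 = 5088$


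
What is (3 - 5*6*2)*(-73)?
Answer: 4161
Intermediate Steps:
(3 - 5*6*2)*(-73) = (3 - 30*2)*(-73) = (3 - 60)*(-73) = -57*(-73) = 4161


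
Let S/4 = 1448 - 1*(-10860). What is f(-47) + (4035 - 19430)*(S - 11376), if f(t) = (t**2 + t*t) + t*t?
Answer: -582786493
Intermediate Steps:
S = 49232 (S = 4*(1448 - 1*(-10860)) = 4*(1448 + 10860) = 4*12308 = 49232)
f(t) = 3*t**2 (f(t) = (t**2 + t**2) + t**2 = 2*t**2 + t**2 = 3*t**2)
f(-47) + (4035 - 19430)*(S - 11376) = 3*(-47)**2 + (4035 - 19430)*(49232 - 11376) = 3*2209 - 15395*37856 = 6627 - 582793120 = -582786493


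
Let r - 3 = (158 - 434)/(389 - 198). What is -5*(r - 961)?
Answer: 916270/191 ≈ 4797.2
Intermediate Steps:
r = 297/191 (r = 3 + (158 - 434)/(389 - 198) = 3 - 276/191 = 297/191 ≈ 1.5550)
-5*(r - 961) = -5*(297/191 - 961) = -5*(-183254/191) = 916270/191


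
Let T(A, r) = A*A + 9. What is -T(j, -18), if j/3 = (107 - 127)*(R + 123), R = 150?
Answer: -268304409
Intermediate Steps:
j = -16380 (j = 3*((107 - 127)*(150 + 123)) = 3*(-20*273) = 3*(-5460) = -16380)
T(A, r) = 9 + A² (T(A, r) = A² + 9 = 9 + A²)
-T(j, -18) = -(9 + (-16380)²) = -(9 + 268304400) = -1*268304409 = -268304409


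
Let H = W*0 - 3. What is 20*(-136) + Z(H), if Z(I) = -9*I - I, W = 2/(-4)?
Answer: -2690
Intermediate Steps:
W = -½ (W = 2*(-¼) = -½ ≈ -0.50000)
H = -3 (H = -½*0 - 3 = 0 - 3 = -3)
Z(I) = -10*I
20*(-136) + Z(H) = 20*(-136) - 10*(-3) = -2720 + 30 = -2690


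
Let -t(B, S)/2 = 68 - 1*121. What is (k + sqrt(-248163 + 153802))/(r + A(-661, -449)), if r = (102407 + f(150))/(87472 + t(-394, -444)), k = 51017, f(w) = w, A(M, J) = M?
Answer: -4467966826/57786501 - 87578*I*sqrt(94361)/57786501 ≈ -77.318 - 0.46555*I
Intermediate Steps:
t(B, S) = 106 (t(B, S) = -2*(68 - 1*121) = -2*(68 - 121) = -2*(-53) = 106)
r = 102557/87578 (r = (102407 + 150)/(87472 + 106) = 102557/87578 ≈ 1.1710)
(k + sqrt(-248163 + 153802))/(r + A(-661, -449)) = (51017 + sqrt(-248163 + 153802))/(102557/87578 - 661) = (51017 + sqrt(-94361))/(-57786501/87578) = (51017 + I*sqrt(94361))*(-87578/57786501) = -4467966826/57786501 - 87578*I*sqrt(94361)/57786501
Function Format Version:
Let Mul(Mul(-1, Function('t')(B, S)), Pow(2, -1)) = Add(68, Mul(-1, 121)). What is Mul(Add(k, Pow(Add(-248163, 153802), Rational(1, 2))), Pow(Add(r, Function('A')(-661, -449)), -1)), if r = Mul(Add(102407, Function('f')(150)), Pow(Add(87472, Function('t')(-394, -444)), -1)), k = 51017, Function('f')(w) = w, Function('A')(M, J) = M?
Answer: Add(Rational(-4467966826, 57786501), Mul(Rational(-87578, 57786501), I, Pow(94361, Rational(1, 2)))) ≈ Add(-77.318, Mul(-0.46555, I))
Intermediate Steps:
Function('t')(B, S) = 106 (Function('t')(B, S) = Mul(-2, Add(68, Mul(-1, 121))) = Mul(-2, Add(68, -121)) = Mul(-2, -53) = 106)
r = Rational(102557, 87578) (r = Mul(Add(102407, 150), Pow(Add(87472, 106), -1)) = Mul(102557, Pow(87578, -1)) = Mul(102557, Rational(1, 87578)) = Rational(102557, 87578) ≈ 1.1710)
Mul(Add(k, Pow(Add(-248163, 153802), Rational(1, 2))), Pow(Add(r, Function('A')(-661, -449)), -1)) = Mul(Add(51017, Pow(Add(-248163, 153802), Rational(1, 2))), Pow(Add(Rational(102557, 87578), -661), -1)) = Mul(Add(51017, Pow(-94361, Rational(1, 2))), Pow(Rational(-57786501, 87578), -1)) = Mul(Add(51017, Mul(I, Pow(94361, Rational(1, 2)))), Rational(-87578, 57786501)) = Add(Rational(-4467966826, 57786501), Mul(Rational(-87578, 57786501), I, Pow(94361, Rational(1, 2))))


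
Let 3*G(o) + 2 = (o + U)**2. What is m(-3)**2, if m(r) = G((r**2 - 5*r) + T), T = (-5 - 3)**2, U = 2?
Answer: 65577604/9 ≈ 7.2864e+6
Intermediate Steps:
T = 64 (T = (-8)**2 = 64)
G(o) = -2/3 + (2 + o)**2/3 (G(o) = -2/3 + (o + 2)**2/3 = -2/3 + (2 + o)**2/3)
m(r) = -2/3 + (66 + r**2 - 5*r)**2/3 (m(r) = -2/3 + (2 + ((r**2 - 5*r) + 64))**2/3 = -2/3 + (2 + (64 + r**2 - 5*r))**2/3 = -2/3 + (66 + r**2 - 5*r)**2/3)
m(-3)**2 = (-2/3 + (66 + (-3)**2 - 5*(-3))**2/3)**2 = (-2/3 + (66 + 9 + 15)**2/3)**2 = (-2/3 + (1/3)*90**2)**2 = (-2/3 + (1/3)*8100)**2 = (-2/3 + 2700)**2 = (8098/3)**2 = 65577604/9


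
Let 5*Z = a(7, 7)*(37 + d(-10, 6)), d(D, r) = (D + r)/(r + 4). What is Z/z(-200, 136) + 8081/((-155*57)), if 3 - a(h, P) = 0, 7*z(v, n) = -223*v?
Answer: -1795272419/1970205000 ≈ -0.91121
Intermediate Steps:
z(v, n) = -223*v/7 (z(v, n) = (-223*v)/7 = -223*v/7)
a(h, P) = 3 (a(h, P) = 3 - 1*0 = 3 + 0 = 3)
d(D, r) = (D + r)/(4 + r)
Z = 549/25 (Z = (3*(37 + (-10 + 6)/(4 + 6)))/5 = (3*(37 - 4/10))/5 = (3*(37 + (⅒)*(-4)))/5 = (3*(37 - ⅖))/5 = (3*(183/5))/5 = (⅕)*(549/5) = 549/25 ≈ 21.960)
Z/z(-200, 136) + 8081/((-155*57)) = 549/(25*((-223/7*(-200)))) + 8081/((-155*57)) = 549/(25*(44600/7)) + 8081/(-8835) = (549/25)*(7/44600) + 8081*(-1/8835) = 3843/1115000 - 8081/8835 = -1795272419/1970205000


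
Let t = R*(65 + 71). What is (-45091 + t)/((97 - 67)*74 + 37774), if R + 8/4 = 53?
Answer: -38155/39994 ≈ -0.95402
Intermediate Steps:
R = 51 (R = -2 + 53 = 51)
t = 6936 (t = 51*(65 + 71) = 51*136 = 6936)
(-45091 + t)/((97 - 67)*74 + 37774) = (-45091 + 6936)/((97 - 67)*74 + 37774) = -38155/(30*74 + 37774) = -38155/(2220 + 37774) = -38155/39994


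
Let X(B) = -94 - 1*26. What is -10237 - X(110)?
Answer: -10117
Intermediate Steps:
X(B) = -120 (X(B) = -94 - 26 = -120)
-10237 - X(110) = -10237 - 1*(-120) = -10237 + 120 = -10117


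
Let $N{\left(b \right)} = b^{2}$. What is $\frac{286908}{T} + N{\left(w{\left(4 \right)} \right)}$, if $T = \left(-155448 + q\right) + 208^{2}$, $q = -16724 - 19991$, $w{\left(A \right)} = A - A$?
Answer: $- \frac{95636}{49633} \approx -1.9269$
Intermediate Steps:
$w{\left(A \right)} = 0$
$q = -36715$
$T = -148899$ ($T = \left(-155448 - 36715\right) + 208^{2} = -192163 + 43264 = -148899$)
$\frac{286908}{T} + N{\left(w{\left(4 \right)} \right)} = \frac{286908}{-148899} + 0^{2} = 286908 \left(- \frac{1}{148899}\right) + 0 = - \frac{95636}{49633} + 0 = - \frac{95636}{49633}$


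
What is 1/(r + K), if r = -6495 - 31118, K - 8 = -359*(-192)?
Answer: 1/31323 ≈ 3.1925e-5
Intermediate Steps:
K = 68936 (K = 8 - 359*(-192) = 8 + 68928 = 68936)
r = -37613
1/(r + K) = 1/(-37613 + 68936) = 1/31323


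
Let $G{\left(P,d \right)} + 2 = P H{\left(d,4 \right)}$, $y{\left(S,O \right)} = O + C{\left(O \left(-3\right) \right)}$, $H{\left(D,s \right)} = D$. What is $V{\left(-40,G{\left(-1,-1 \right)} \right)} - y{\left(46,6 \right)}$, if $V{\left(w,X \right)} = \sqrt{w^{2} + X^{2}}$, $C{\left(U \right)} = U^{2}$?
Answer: $-330 + \sqrt{1601} \approx -289.99$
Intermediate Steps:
$y{\left(S,O \right)} = O + 9 O^{2}$ ($y{\left(S,O \right)} = O + \left(O \left(-3\right)\right)^{2} = O + \left(- 3 O\right)^{2} = O + 9 O^{2}$)
$G{\left(P,d \right)} = -2 + P d$
$V{\left(w,X \right)} = \sqrt{X^{2} + w^{2}}$
$V{\left(-40,G{\left(-1,-1 \right)} \right)} - y{\left(46,6 \right)} = \sqrt{\left(-2 - -1\right)^{2} + \left(-40\right)^{2}} - 6 \left(1 + 9 \cdot 6\right) = \sqrt{\left(-2 + 1\right)^{2} + 1600} - 6 \left(1 + 54\right) = \sqrt{\left(-1\right)^{2} + 1600} - 6 \cdot 55 = \sqrt{1 + 1600} - 330 = \sqrt{1601} - 330 = -330 + \sqrt{1601}$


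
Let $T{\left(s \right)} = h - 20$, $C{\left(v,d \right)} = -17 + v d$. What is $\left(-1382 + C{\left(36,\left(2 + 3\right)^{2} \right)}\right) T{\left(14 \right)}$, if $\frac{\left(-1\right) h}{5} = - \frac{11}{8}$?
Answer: $\frac{52395}{8} \approx 6549.4$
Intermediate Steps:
$h = \frac{55}{8}$ ($h = - 5 \left(- \frac{11}{8}\right) = - 5 \left(\left(-11\right) \frac{1}{8}\right) = \left(-5\right) \left(- \frac{11}{8}\right) = \frac{55}{8} \approx 6.875$)
$C{\left(v,d \right)} = -17 + d v$
$T{\left(s \right)} = - \frac{105}{8}$ ($T{\left(s \right)} = \frac{55}{8} - 20 = - \frac{105}{8}$)
$\left(-1382 + C{\left(36,\left(2 + 3\right)^{2} \right)}\right) T{\left(14 \right)} = \left(-1382 - \left(17 - \left(2 + 3\right)^{2} \cdot 36\right)\right) \left(- \frac{105}{8}\right) = \left(-1382 - \left(17 - 5^{2} \cdot 36\right)\right) \left(- \frac{105}{8}\right) = \left(-1382 + \left(-17 + 25 \cdot 36\right)\right) \left(- \frac{105}{8}\right) = \left(-1382 + \left(-17 + 900\right)\right) \left(- \frac{105}{8}\right) = \left(-1382 + 883\right) \left(- \frac{105}{8}\right) = \left(-499\right) \left(- \frac{105}{8}\right) = \frac{52395}{8}$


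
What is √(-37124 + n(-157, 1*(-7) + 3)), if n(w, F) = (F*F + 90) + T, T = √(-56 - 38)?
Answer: √(-37018 + I*√94) ≈ 0.025 + 192.4*I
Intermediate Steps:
T = I*√94 (T = √(-94) = I*√94 ≈ 9.6954*I)
n(w, F) = 90 + F² + I*√94 (n(w, F) = (F*F + 90) + I*√94 = (F² + 90) + I*√94 = (90 + F²) + I*√94 = 90 + F² + I*√94)
√(-37124 + n(-157, 1*(-7) + 3)) = √(-37124 + (90 + (1*(-7) + 3)² + I*√94)) = √(-37124 + (90 + (-7 + 3)² + I*√94)) = √(-37124 + (90 + (-4)² + I*√94)) = √(-37124 + (90 + 16 + I*√94)) = √(-37124 + (106 + I*√94)) = √(-37018 + I*√94)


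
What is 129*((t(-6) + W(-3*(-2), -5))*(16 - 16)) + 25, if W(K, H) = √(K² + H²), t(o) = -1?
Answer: 25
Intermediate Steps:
W(K, H) = √(H² + K²)
129*((t(-6) + W(-3*(-2), -5))*(16 - 16)) + 25 = 129*((-1 + √((-5)² + (-3*(-2))²))*(16 - 16)) + 25 = 129*((-1 + √(25 + 6²))*0) + 25 = 129*((-1 + √(25 + 36))*0) + 25 = 129*((-1 + √61)*0) + 25 = 129*0 + 25 = 0 + 25 = 25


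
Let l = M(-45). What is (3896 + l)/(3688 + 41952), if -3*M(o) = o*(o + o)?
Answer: 1273/22820 ≈ 0.055784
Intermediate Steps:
M(o) = -2*o²/3 (M(o) = -o*(o + o)/3 = -o*2*o/3 = -2*o²/3)
l = -1350 (l = -⅔*(-45)² = -⅔*2025 = -1350)
(3896 + l)/(3688 + 41952) = (3896 - 1350)/(3688 + 41952) = 2546/45640 = 2546*(1/45640) = 1273/22820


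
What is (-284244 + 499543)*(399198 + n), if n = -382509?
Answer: 3593125011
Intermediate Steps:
(-284244 + 499543)*(399198 + n) = (-284244 + 499543)*(399198 - 382509) = 215299*16689 = 3593125011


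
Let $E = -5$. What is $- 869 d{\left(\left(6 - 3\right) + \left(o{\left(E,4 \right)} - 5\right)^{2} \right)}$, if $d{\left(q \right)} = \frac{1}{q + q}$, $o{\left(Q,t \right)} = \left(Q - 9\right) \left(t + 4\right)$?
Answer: $- \frac{869}{27384} \approx -0.031734$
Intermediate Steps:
$o{\left(Q,t \right)} = \left(-9 + Q\right) \left(4 + t\right)$ ($o{\left(Q,t \right)} = \left(Q - 9\right) \left(4 + t\right) = \left(-9 + Q\right) \left(4 + t\right)$)
$d{\left(q \right)} = \frac{1}{2 q}$
$- 869 d{\left(\left(6 - 3\right) + \left(o{\left(E,4 \right)} - 5\right)^{2} \right)} = - 869 \frac{1}{2 \left(\left(6 - 3\right) + \left(\left(-36 - 36 + 4 \left(-5\right) - 20\right) - 5\right)^{2}\right)} = - 869 \frac{1}{2 \left(3 + \left(\left(-36 - 36 - 20 - 20\right) - 5\right)^{2}\right)} = - 869 \frac{1}{2 \left(3 + \left(-112 - 5\right)^{2}\right)} = - 869 \frac{1}{2 \left(3 + \left(-117\right)^{2}\right)} = - 869 \frac{1}{2 \left(3 + 13689\right)} = - 869 \frac{1}{2 \cdot 13692} = - 869 \cdot \frac{1}{2} \cdot \frac{1}{13692} = \left(-869\right) \frac{1}{27384} = - \frac{869}{27384}$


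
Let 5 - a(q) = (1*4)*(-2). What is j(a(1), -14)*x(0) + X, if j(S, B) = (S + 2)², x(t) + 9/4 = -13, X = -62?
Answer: -13973/4 ≈ -3493.3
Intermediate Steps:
a(q) = 13 (a(q) = 5 - 1*4*(-2) = 5 - 4*(-2) = 5 - 1*(-8) = 5 + 8 = 13)
x(t) = -61/4 (x(t) = -9/4 - 13 = -61/4)
j(S, B) = (2 + S)²
j(a(1), -14)*x(0) + X = (2 + 13)²*(-61/4) - 62 = 15²*(-61/4) - 62 = 225*(-61/4) - 62 = -13725/4 - 62 = -13973/4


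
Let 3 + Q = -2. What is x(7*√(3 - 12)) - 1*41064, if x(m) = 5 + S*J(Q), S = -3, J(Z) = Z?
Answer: -41044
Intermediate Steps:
Q = -5 (Q = -3 - 2 = -5)
x(m) = 20 (x(m) = 5 - 3*(-5) = 5 + 15 = 20)
x(7*√(3 - 12)) - 1*41064 = 20 - 1*41064 = 20 - 41064 = -41044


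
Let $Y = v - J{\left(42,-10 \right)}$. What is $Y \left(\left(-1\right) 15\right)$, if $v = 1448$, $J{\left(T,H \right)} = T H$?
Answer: $-28020$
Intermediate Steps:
$J{\left(T,H \right)} = H T$
$Y = 1868$ ($Y = 1448 - \left(-10\right) 42 = 1448 - -420 = 1448 + 420 = 1868$)
$Y \left(\left(-1\right) 15\right) = 1868 \left(\left(-1\right) 15\right) = 1868 \left(-15\right) = -28020$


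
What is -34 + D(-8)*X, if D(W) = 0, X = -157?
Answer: -34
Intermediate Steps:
-34 + D(-8)*X = -34 + 0*(-157) = -34 + 0 = -34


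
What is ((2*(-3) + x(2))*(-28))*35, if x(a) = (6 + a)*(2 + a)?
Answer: -25480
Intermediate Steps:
x(a) = (2 + a)*(6 + a)
((2*(-3) + x(2))*(-28))*35 = ((2*(-3) + (12 + 2² + 8*2))*(-28))*35 = ((-6 + (12 + 4 + 16))*(-28))*35 = ((-6 + 32)*(-28))*35 = (26*(-28))*35 = -728*35 = -25480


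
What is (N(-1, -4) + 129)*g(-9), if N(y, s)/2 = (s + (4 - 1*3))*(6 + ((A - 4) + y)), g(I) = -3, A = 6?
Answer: -261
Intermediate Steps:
N(y, s) = 2*(1 + s)*(8 + y) (N(y, s) = 2*((s + (4 - 1*3))*(6 + ((6 - 4) + y))) = 2*((s + (4 - 3))*(6 + (2 + y))) = 2*((s + 1)*(8 + y)) = 2*((1 + s)*(8 + y)) = 2*(1 + s)*(8 + y))
(N(-1, -4) + 129)*g(-9) = ((16 + 2*(-1) + 16*(-4) + 2*(-4)*(-1)) + 129)*(-3) = ((16 - 2 - 64 + 8) + 129)*(-3) = (-42 + 129)*(-3) = 87*(-3) = -261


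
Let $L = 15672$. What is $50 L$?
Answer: $783600$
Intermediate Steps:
$50 L = 50 \cdot 15672 = 783600$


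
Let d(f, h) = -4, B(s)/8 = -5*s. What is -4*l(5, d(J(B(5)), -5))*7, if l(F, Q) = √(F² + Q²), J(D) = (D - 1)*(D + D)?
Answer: -28*√41 ≈ -179.29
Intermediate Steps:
B(s) = -40*s (B(s) = 8*(-5*s) = -40*s)
J(D) = 2*D*(-1 + D) (J(D) = (-1 + D)*(2*D) = 2*D*(-1 + D))
-4*l(5, d(J(B(5)), -5))*7 = -4*√(5² + (-4)²)*7 = -4*√(25 + 16)*7 = -4*√41*7 = -28*√41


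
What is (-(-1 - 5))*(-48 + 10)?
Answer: -228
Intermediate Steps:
(-(-1 - 5))*(-48 + 10) = -1*(-6)*(-38) = 6*(-38) = -228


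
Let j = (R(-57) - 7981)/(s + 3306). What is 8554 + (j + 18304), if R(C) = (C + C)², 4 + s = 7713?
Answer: 59169177/2203 ≈ 26858.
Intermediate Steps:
s = 7709 (s = -4 + 7713 = 7709)
R(C) = 4*C² (R(C) = (2*C)² = 4*C²)
j = 1003/2203 (j = (4*(-57)² - 7981)/(7709 + 3306) = (4*3249 - 7981)/11015 = (12996 - 7981)*(1/11015) = 5015*(1/11015) = 1003/2203 ≈ 0.45529)
8554 + (j + 18304) = 8554 + (1003/2203 + 18304) = 8554 + 40324715/2203 = 59169177/2203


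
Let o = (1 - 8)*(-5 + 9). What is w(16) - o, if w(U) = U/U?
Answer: 29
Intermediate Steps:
o = -28 (o = -7*4 = -28)
w(U) = 1
w(16) - o = 1 - 1*(-28) = 1 + 28 = 29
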